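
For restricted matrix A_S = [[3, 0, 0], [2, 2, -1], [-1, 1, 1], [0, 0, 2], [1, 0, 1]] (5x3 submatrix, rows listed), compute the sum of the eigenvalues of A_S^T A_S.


Sum of eigenvalues of A_S^T A_S = trace(A_S^T A_S) = sum of squared column norms of A_S.
A_S^T A_S diagonal: [15, 5, 7].
trace = 15 + 5 + 7 = 27.

27


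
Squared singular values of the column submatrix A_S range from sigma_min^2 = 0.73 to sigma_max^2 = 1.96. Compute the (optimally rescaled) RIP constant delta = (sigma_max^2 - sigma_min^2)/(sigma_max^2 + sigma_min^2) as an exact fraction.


lambda_max - lambda_min = 1.96 - 0.73 = 1.23.
lambda_max + lambda_min = 1.96 + 0.73 = 2.69.
delta = 1.23/2.69 = 123/269.

123/269


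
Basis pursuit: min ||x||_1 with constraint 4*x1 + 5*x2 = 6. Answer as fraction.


Axis intercepts:
  x1 = 3/2, x2 = 0: L1 = 3/2
  x1 = 0, x2 = 6/5: L1 = 6/5
x* = (0, 6/5)
||x*||_1 = 6/5.

6/5


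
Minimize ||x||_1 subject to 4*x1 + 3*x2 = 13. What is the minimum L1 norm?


Axis intercepts:
  x1 = 13/4, x2 = 0: L1 = 13/4
  x1 = 0, x2 = 13/3: L1 = 13/3
x* = (13/4, 0)
||x*||_1 = 13/4.

13/4


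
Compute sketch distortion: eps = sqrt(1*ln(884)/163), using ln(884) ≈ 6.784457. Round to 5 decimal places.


ln(884) ≈ 6.784457.
1*ln(N)/m ≈ 1*6.784457/163 ≈ 0.04162244.
eps = sqrt(0.04162244) ≈ 0.2040158 ≈ 0.20402.

0.20402


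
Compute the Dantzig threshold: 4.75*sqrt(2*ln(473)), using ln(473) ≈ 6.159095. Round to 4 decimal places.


ln(473) ≈ 6.159095.
2*ln(n) ≈ 12.31819.
sqrt(2*ln(n)) ≈ sqrt(12.31819) ≈ 3.509728.
threshold ≈ 4.75*3.509728 = 16.671208 ≈ 16.6712.

16.6712


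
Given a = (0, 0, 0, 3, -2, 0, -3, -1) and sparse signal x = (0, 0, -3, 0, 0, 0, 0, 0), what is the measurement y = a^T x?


Non-zero terms: ['0*-3']
Products: [0]
y = sum = 0.

0


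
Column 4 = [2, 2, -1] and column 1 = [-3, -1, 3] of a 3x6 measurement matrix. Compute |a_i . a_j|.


Inner product: 2*-3 + 2*-1 + -1*3
Products: [-6, -2, -3]
Sum = -11.
|dot| = 11.

11


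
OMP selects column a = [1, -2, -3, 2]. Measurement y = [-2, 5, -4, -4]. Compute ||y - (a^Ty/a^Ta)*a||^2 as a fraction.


a^T a = 18.
a^T y = -8.
coeff = -8/18 = -4/9.
||r||^2 = 517/9.

517/9


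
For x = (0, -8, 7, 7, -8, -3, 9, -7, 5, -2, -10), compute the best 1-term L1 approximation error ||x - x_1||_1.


Sorted |x_i| descending: [10, 9, 8, 8, 7, 7, 7, 5, 3, 2, 0]
Keep top 1: [10]
Tail entries: [9, 8, 8, 7, 7, 7, 5, 3, 2, 0]
L1 error = sum of tail = 56.

56


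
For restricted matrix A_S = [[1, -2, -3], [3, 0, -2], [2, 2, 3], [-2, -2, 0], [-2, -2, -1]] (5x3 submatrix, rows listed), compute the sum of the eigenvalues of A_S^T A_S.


Sum of eigenvalues of A_S^T A_S = trace(A_S^T A_S) = sum of squared column norms of A_S.
A_S^T A_S diagonal: [22, 16, 23].
trace = 22 + 16 + 23 = 61.

61


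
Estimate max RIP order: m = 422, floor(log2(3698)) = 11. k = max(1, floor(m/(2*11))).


floor(log2(3698)) = 11.
2*11 = 22.
m/(2*floor(log2(n))) = 422/22 ≈ 19.1818.
floor = 19.
k = max(1, 19) = 19.

19


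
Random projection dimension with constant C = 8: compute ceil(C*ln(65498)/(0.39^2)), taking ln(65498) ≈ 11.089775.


ln(65498) ≈ 11.089775.
eps^2 = 0.39^2 = 0.1521.
C*ln(N)/eps^2 ≈ 8*11.089775/0.1521 ≈ 583.2886.
m = ceil(583.2886) = 584.

584


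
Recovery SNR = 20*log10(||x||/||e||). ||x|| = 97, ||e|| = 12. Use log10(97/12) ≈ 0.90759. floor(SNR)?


||x||/||e|| = 97/12.
log10(97/12) ≈ 0.90759.
20*log10(||x||/||e||) ≈ 20*0.90759 = 18.1518.
floor(18.1518) = 18.

18


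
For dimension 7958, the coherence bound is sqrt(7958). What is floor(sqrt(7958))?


89^2 = 7921 <= 7958 < 8100 = 90^2, so 89 <= sqrt(7958) < 90.
floor(sqrt(7958)) = 89.

89


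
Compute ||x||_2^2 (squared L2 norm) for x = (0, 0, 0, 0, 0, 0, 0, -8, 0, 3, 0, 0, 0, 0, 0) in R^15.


Non-zero entries: [(7, -8), (9, 3)]
Squares: [64, 9]
||x||_2^2 = sum = 73.

73


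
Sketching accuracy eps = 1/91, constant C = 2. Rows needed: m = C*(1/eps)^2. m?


1/eps = 91.
(1/eps)^2 = 8281.
m = 2*8281 = 16562.

16562


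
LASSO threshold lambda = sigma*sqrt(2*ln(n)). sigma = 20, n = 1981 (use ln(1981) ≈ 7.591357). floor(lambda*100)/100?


ln(1981) ≈ 7.591357.
2*ln(n) ≈ 15.182714.
sqrt(2*ln(n)) ≈ sqrt(15.182714) ≈ 3.8965.
lambda ≈ 20*3.8965 = 77.93.
floor(lambda*100)/100 = 77.93.

77.93


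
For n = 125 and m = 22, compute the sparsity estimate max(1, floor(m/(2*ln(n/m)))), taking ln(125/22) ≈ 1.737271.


n/m = 125/22.
ln(n/m) ≈ 1.737271.
2*ln(n/m) ≈ 3.474542.
m/(2*ln(n/m)) ≈ 22/3.474542 ≈ 6.3318.
floor = 6.
k_max = max(1, 6) = 6.

6


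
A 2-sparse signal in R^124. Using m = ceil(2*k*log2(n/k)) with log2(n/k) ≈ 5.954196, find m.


log2(n/k) = log2(124/2) ≈ 5.954196.
2*k*log2(n/k) ≈ 2*2*5.954196 = 23.816784.
m = ceil(23.816784) = 24.

24


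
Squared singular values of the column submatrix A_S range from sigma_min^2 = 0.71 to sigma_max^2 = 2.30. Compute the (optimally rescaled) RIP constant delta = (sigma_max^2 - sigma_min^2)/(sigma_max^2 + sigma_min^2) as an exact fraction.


lambda_max - lambda_min = 2.30 - 0.71 = 1.59.
lambda_max + lambda_min = 2.30 + 0.71 = 3.01.
delta = 1.59/3.01 = 159/301.

159/301


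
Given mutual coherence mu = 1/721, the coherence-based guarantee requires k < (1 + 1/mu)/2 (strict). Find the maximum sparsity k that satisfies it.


1/mu = 721.
1 + 1/mu = 722.
(1 + 1/mu)/2 = 361 is an integer and the inequality is strict, so k_max = 361 - 1 = 360.

360


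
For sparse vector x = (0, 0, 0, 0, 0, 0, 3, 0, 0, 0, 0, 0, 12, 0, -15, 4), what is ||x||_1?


Non-zero entries: [(6, 3), (12, 12), (14, -15), (15, 4)]
Absolute values: [3, 12, 15, 4]
||x||_1 = sum = 34.

34


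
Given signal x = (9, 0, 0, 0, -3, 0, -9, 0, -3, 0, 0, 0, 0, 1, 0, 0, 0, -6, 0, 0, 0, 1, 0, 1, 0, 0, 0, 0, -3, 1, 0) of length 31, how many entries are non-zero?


Non-zero positions: [0, 4, 6, 8, 13, 17, 21, 23, 28, 29].
Sparsity = 10.

10


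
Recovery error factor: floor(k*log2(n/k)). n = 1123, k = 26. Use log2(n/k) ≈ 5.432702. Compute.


log2(n/k) = log2(1123/26) ≈ 5.432702.
k*log2(n/k) ≈ 26*5.432702 = 141.250252.
floor(141.250252) = 141.

141


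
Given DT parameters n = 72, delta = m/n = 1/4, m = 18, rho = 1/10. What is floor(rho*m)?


m = 1/4*72 = 18.
rho = 1/10.
rho*m = 1/10*18 = 1.8.
k = floor(1.8) = 1.

1


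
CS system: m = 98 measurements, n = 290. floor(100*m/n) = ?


100*m/n = 100*98/290 ≈ 33.7931.
floor = 33.

33


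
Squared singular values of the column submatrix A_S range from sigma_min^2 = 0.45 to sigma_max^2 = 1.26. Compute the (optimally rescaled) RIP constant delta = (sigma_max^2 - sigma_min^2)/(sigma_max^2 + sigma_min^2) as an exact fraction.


lambda_max - lambda_min = 1.26 - 0.45 = 0.81.
lambda_max + lambda_min = 1.26 + 0.45 = 1.71.
delta = 0.81/1.71 = 81/171 = 9/19.

9/19


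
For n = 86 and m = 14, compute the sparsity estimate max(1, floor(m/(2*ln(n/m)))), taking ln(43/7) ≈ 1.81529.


n/m = 86/14 = 43/7.
ln(n/m) ≈ 1.81529.
2*ln(n/m) ≈ 3.63058.
m/(2*ln(n/m)) ≈ 14/3.63058 ≈ 3.8561.
floor = 3.
k_max = max(1, 3) = 3.

3


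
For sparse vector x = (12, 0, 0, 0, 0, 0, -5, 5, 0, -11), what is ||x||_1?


Non-zero entries: [(0, 12), (6, -5), (7, 5), (9, -11)]
Absolute values: [12, 5, 5, 11]
||x||_1 = sum = 33.

33


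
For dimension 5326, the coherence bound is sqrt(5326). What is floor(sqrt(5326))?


72^2 = 5184 <= 5326 < 5329 = 73^2, so 72 <= sqrt(5326) < 73.
floor(sqrt(5326)) = 72.

72


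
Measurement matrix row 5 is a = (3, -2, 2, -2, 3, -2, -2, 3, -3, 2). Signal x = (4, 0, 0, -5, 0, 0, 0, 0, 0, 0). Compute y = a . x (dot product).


Non-zero terms: ['3*4', '-2*-5']
Products: [12, 10]
y = sum = 22.

22


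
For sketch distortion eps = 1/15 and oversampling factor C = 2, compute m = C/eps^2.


1/eps = 15.
(1/eps)^2 = 225.
m = 2*225 = 450.

450


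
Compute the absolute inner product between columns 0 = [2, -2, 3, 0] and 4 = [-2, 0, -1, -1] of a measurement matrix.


Inner product: 2*-2 + -2*0 + 3*-1 + 0*-1
Products: [-4, 0, -3, 0]
Sum = -7.
|dot| = 7.

7


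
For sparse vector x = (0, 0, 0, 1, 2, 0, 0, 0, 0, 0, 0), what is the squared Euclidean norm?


Non-zero entries: [(3, 1), (4, 2)]
Squares: [1, 4]
||x||_2^2 = sum = 5.

5


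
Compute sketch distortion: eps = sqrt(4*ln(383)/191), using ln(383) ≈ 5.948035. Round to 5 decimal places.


ln(383) ≈ 5.948035.
4*ln(N)/m ≈ 4*5.948035/191 ≈ 0.12456618.
eps = sqrt(0.12456618) ≈ 0.3529393 ≈ 0.35294.

0.35294


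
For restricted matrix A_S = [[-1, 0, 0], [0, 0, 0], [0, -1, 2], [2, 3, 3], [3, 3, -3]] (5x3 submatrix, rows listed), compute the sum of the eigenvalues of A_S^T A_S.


Sum of eigenvalues of A_S^T A_S = trace(A_S^T A_S) = sum of squared column norms of A_S.
A_S^T A_S diagonal: [14, 19, 22].
trace = 14 + 19 + 22 = 55.

55


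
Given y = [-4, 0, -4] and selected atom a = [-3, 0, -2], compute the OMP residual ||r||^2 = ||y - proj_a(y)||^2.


a^T a = 13.
a^T y = 20.
coeff = 20/13 = 20/13.
||r||^2 = 16/13.

16/13


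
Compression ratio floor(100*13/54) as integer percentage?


100*m/n = 100*13/54 ≈ 24.0741.
floor = 24.

24


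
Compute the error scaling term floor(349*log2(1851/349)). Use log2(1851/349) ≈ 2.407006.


log2(n/k) = log2(1851/349) ≈ 2.407006.
k*log2(n/k) ≈ 349*2.407006 = 840.045094.
floor(840.045094) = 840.

840


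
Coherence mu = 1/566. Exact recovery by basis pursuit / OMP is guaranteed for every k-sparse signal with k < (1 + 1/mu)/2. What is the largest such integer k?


1/mu = 566.
1 + 1/mu = 567.
(1 + 1/mu)/2 = 283.5 is not an integer, so k_max = floor(283.5) = 283.

283


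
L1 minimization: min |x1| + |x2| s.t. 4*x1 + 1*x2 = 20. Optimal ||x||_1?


Axis intercepts:
  x1 = 5, x2 = 0: L1 = 5
  x1 = 0, x2 = 20: L1 = 20
x* = (5, 0)
||x*||_1 = 5.

5


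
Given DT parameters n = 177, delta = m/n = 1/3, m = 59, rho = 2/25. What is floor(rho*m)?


m = 1/3*177 = 59.
rho = 2/25.
rho*m = 2/25*59 = 4.72.
k = floor(4.72) = 4.

4


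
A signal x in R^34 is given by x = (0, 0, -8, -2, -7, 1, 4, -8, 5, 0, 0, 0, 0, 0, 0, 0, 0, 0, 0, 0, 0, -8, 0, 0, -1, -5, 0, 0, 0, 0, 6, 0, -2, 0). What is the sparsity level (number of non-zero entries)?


Non-zero positions: [2, 3, 4, 5, 6, 7, 8, 21, 24, 25, 30, 32].
Sparsity = 12.

12


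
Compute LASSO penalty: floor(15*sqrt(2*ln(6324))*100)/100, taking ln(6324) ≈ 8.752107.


ln(6324) ≈ 8.752107.
2*ln(n) ≈ 17.504214.
sqrt(2*ln(n)) ≈ sqrt(17.504214) ≈ 4.183804.
lambda ≈ 15*4.183804 = 62.75706.
floor(lambda*100)/100 = 62.75.

62.75


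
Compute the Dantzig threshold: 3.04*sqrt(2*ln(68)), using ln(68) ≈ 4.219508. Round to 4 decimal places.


ln(68) ≈ 4.219508.
2*ln(n) ≈ 8.439016.
sqrt(2*ln(n)) ≈ sqrt(8.439016) ≈ 2.904998.
threshold ≈ 3.04*2.904998 = 8.83119392 ≈ 8.8312.

8.8312


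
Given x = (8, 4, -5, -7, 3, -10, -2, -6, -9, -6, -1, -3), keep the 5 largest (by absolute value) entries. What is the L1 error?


Sorted |x_i| descending: [10, 9, 8, 7, 6, 6, 5, 4, 3, 3, 2, 1]
Keep top 5: [10, 9, 8, 7, 6]
Tail entries: [6, 5, 4, 3, 3, 2, 1]
L1 error = sum of tail = 24.

24


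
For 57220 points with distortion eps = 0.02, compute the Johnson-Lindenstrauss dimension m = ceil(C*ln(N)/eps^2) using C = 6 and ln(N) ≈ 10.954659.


ln(57220) ≈ 10.954659.
eps^2 = 0.02^2 = 0.0004.
C*ln(N)/eps^2 ≈ 6*10.954659/0.0004 ≈ 164319.885.
m = ceil(164319.885) = 164320.

164320


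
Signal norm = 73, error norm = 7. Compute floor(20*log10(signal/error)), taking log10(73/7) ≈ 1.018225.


||x||/||e|| = 73/7.
log10(73/7) ≈ 1.018225.
20*log10(||x||/||e||) ≈ 20*1.018225 = 20.3645.
floor(20.3645) = 20.

20


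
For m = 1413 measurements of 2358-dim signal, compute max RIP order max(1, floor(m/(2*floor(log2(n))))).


floor(log2(2358)) = 11.
2*11 = 22.
m/(2*floor(log2(n))) = 1413/22 ≈ 64.2273.
floor = 64.
k = max(1, 64) = 64.

64


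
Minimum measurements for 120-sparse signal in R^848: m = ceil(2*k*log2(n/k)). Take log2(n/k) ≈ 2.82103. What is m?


log2(n/k) = log2(848/120) ≈ 2.82103.
2*k*log2(n/k) ≈ 2*120*2.82103 = 677.0472.
m = ceil(677.0472) = 678.

678


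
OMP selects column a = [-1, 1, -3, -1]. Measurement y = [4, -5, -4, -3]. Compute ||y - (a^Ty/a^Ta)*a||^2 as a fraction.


a^T a = 12.
a^T y = 6.
coeff = 6/12 = 1/2.
||r||^2 = 63.

63


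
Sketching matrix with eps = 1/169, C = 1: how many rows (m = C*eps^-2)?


1/eps = 169.
(1/eps)^2 = 28561.
m = 1*28561 = 28561.

28561


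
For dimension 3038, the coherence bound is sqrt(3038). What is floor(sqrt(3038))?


55^2 = 3025 <= 3038 < 3136 = 56^2, so 55 <= sqrt(3038) < 56.
floor(sqrt(3038)) = 55.

55


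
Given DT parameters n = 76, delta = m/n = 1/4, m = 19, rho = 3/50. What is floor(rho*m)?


m = 1/4*76 = 19.
rho = 3/50.
rho*m = 3/50*19 = 1.14.
k = floor(1.14) = 1.

1


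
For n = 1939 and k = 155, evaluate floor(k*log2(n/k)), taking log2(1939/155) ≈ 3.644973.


log2(n/k) = log2(1939/155) ≈ 3.644973.
k*log2(n/k) ≈ 155*3.644973 = 564.970815.
floor(564.970815) = 564.

564


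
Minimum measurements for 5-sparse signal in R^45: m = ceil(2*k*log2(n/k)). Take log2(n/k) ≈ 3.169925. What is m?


log2(n/k) = log2(45/5) ≈ 3.169925.
2*k*log2(n/k) ≈ 2*5*3.169925 = 31.69925.
m = ceil(31.69925) = 32.

32


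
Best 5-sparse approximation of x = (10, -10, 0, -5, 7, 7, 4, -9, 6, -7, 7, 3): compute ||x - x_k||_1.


Sorted |x_i| descending: [10, 10, 9, 7, 7, 7, 7, 6, 5, 4, 3, 0]
Keep top 5: [10, 10, 9, 7, 7]
Tail entries: [7, 7, 6, 5, 4, 3, 0]
L1 error = sum of tail = 32.

32


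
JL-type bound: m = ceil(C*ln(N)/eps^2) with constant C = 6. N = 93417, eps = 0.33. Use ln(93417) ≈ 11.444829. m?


ln(93417) ≈ 11.444829.
eps^2 = 0.33^2 = 0.1089.
C*ln(N)/eps^2 ≈ 6*11.444829/0.1089 ≈ 630.5691.
m = ceil(630.5691) = 631.

631


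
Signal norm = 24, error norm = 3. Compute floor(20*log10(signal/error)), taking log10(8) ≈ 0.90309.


||x||/||e|| = 24/3 = 8.
log10(8) ≈ 0.90309.
20*log10(||x||/||e||) ≈ 20*0.90309 = 18.0618.
floor(18.0618) = 18.

18


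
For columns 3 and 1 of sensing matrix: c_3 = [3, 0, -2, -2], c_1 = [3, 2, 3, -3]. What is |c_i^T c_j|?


Inner product: 3*3 + 0*2 + -2*3 + -2*-3
Products: [9, 0, -6, 6]
Sum = 9.
|dot| = 9.

9


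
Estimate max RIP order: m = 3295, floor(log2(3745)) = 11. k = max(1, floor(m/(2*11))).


floor(log2(3745)) = 11.
2*11 = 22.
m/(2*floor(log2(n))) = 3295/22 ≈ 149.7727.
floor = 149.
k = max(1, 149) = 149.

149


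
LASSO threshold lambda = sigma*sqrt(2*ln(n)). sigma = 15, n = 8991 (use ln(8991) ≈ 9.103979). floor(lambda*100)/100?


ln(8991) ≈ 9.103979.
2*ln(n) ≈ 18.207958.
sqrt(2*ln(n)) ≈ sqrt(18.207958) ≈ 4.267078.
lambda ≈ 15*4.267078 = 64.00617.
floor(lambda*100)/100 = 64.00.

64.00


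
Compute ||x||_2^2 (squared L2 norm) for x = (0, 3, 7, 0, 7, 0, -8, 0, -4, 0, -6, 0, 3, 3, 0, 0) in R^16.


Non-zero entries: [(1, 3), (2, 7), (4, 7), (6, -8), (8, -4), (10, -6), (12, 3), (13, 3)]
Squares: [9, 49, 49, 64, 16, 36, 9, 9]
||x||_2^2 = sum = 241.

241


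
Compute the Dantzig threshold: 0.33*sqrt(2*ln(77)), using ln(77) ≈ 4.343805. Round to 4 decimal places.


ln(77) ≈ 4.343805.
2*ln(n) ≈ 8.68761.
sqrt(2*ln(n)) ≈ sqrt(8.68761) ≈ 2.947475.
threshold ≈ 0.33*2.947475 = 0.97266675 ≈ 0.9727.

0.9727


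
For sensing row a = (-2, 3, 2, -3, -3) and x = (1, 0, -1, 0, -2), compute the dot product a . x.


Non-zero terms: ['-2*1', '2*-1', '-3*-2']
Products: [-2, -2, 6]
y = sum = 2.

2


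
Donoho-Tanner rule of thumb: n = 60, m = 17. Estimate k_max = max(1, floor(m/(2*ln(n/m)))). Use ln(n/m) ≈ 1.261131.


n/m = 60/17.
ln(n/m) ≈ 1.261131.
2*ln(n/m) ≈ 2.522262.
m/(2*ln(n/m)) ≈ 17/2.522262 ≈ 6.74.
floor = 6.
k_max = max(1, 6) = 6.

6


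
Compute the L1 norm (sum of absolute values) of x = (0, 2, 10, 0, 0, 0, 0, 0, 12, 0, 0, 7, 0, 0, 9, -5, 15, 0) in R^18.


Non-zero entries: [(1, 2), (2, 10), (8, 12), (11, 7), (14, 9), (15, -5), (16, 15)]
Absolute values: [2, 10, 12, 7, 9, 5, 15]
||x||_1 = sum = 60.

60


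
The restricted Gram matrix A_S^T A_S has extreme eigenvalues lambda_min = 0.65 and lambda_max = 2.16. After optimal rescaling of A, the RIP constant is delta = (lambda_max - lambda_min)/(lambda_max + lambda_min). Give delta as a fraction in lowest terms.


lambda_max - lambda_min = 2.16 - 0.65 = 1.51.
lambda_max + lambda_min = 2.16 + 0.65 = 2.81.
delta = 1.51/2.81 = 151/281.

151/281


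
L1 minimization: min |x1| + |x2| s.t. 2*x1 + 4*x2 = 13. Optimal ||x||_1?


Axis intercepts:
  x1 = 13/2, x2 = 0: L1 = 13/2
  x1 = 0, x2 = 13/4: L1 = 13/4
x* = (0, 13/4)
||x*||_1 = 13/4.

13/4


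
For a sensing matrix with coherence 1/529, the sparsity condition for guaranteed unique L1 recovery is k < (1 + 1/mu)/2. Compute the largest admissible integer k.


1/mu = 529.
1 + 1/mu = 530.
(1 + 1/mu)/2 = 265 is an integer and the inequality is strict, so k_max = 265 - 1 = 264.

264


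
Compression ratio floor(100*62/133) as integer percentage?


100*m/n = 100*62/133 ≈ 46.6165.
floor = 46.

46


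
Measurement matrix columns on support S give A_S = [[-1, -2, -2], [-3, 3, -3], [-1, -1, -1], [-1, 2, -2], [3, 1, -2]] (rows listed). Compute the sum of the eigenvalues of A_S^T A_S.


Sum of eigenvalues of A_S^T A_S = trace(A_S^T A_S) = sum of squared column norms of A_S.
A_S^T A_S diagonal: [21, 19, 22].
trace = 21 + 19 + 22 = 62.

62


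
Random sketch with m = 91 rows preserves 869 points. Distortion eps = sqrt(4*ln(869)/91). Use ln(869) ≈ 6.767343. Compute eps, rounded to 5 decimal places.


ln(869) ≈ 6.767343.
4*ln(N)/m ≈ 4*6.767343/91 ≈ 0.29746563.
eps = sqrt(0.29746563) ≈ 0.5454041 ≈ 0.54540.

0.54540


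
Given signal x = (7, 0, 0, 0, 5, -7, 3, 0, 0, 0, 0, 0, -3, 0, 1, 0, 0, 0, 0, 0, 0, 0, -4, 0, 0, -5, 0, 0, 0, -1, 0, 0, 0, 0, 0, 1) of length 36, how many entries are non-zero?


Non-zero positions: [0, 4, 5, 6, 12, 14, 22, 25, 29, 35].
Sparsity = 10.

10


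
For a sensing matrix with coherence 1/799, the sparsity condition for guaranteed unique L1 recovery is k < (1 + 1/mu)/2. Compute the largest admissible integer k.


1/mu = 799.
1 + 1/mu = 800.
(1 + 1/mu)/2 = 400 is an integer and the inequality is strict, so k_max = 400 - 1 = 399.

399


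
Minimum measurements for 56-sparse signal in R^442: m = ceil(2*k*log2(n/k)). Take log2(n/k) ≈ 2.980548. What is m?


log2(n/k) = log2(442/56) ≈ 2.980548.
2*k*log2(n/k) ≈ 2*56*2.980548 = 333.821376.
m = ceil(333.821376) = 334.

334


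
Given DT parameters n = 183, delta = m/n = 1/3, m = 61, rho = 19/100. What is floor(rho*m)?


m = 1/3*183 = 61.
rho = 19/100.
rho*m = 19/100*61 = 11.59.
k = floor(11.59) = 11.

11


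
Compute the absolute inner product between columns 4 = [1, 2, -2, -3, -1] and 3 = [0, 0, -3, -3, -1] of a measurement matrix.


Inner product: 1*0 + 2*0 + -2*-3 + -3*-3 + -1*-1
Products: [0, 0, 6, 9, 1]
Sum = 16.
|dot| = 16.

16


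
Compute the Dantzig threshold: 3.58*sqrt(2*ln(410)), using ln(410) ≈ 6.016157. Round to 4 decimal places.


ln(410) ≈ 6.016157.
2*ln(n) ≈ 12.032314.
sqrt(2*ln(n)) ≈ sqrt(12.032314) ≈ 3.468763.
threshold ≈ 3.58*3.468763 = 12.41817154 ≈ 12.4182.

12.4182


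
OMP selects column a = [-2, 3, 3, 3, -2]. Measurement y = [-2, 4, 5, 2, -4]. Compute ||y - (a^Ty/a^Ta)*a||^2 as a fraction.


a^T a = 35.
a^T y = 45.
coeff = 45/35 = 9/7.
||r||^2 = 50/7.

50/7


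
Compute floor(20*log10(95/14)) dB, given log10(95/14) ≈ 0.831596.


||x||/||e|| = 95/14.
log10(95/14) ≈ 0.831596.
20*log10(||x||/||e||) ≈ 20*0.831596 = 16.63192.
floor(16.63192) = 16.

16


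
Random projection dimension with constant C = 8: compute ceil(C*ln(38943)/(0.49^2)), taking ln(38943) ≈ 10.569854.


ln(38943) ≈ 10.569854.
eps^2 = 0.49^2 = 0.2401.
C*ln(N)/eps^2 ≈ 8*10.569854/0.2401 ≈ 352.1817.
m = ceil(352.1817) = 353.

353


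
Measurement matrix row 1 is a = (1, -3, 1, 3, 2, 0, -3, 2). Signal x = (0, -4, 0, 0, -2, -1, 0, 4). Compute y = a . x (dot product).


Non-zero terms: ['-3*-4', '2*-2', '0*-1', '2*4']
Products: [12, -4, 0, 8]
y = sum = 16.

16


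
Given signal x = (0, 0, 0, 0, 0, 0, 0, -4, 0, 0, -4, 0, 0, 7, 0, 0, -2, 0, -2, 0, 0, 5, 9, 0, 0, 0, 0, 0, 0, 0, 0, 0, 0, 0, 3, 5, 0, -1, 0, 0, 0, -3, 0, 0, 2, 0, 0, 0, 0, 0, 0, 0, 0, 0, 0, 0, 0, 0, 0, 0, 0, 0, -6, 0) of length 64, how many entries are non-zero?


Non-zero positions: [7, 10, 13, 16, 18, 21, 22, 34, 35, 37, 41, 44, 62].
Sparsity = 13.

13


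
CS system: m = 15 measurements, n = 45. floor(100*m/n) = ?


100*m/n = 100*15/45 ≈ 33.3333.
floor = 33.

33


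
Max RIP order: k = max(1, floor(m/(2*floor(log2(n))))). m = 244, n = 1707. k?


floor(log2(1707)) = 10.
2*10 = 20.
m/(2*floor(log2(n))) = 244/20 ≈ 12.2.
floor = 12.
k = max(1, 12) = 12.

12


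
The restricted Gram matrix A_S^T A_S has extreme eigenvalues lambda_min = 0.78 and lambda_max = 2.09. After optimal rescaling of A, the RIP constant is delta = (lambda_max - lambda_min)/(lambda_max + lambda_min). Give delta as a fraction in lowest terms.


lambda_max - lambda_min = 2.09 - 0.78 = 1.31.
lambda_max + lambda_min = 2.09 + 0.78 = 2.87.
delta = 1.31/2.87 = 131/287.

131/287


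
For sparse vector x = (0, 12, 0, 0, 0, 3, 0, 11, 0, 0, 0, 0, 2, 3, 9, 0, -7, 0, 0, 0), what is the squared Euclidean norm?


Non-zero entries: [(1, 12), (5, 3), (7, 11), (12, 2), (13, 3), (14, 9), (16, -7)]
Squares: [144, 9, 121, 4, 9, 81, 49]
||x||_2^2 = sum = 417.

417


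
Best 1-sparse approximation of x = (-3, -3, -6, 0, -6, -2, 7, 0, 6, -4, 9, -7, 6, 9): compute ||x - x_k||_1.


Sorted |x_i| descending: [9, 9, 7, 7, 6, 6, 6, 6, 4, 3, 3, 2, 0, 0]
Keep top 1: [9]
Tail entries: [9, 7, 7, 6, 6, 6, 6, 4, 3, 3, 2, 0, 0]
L1 error = sum of tail = 59.

59


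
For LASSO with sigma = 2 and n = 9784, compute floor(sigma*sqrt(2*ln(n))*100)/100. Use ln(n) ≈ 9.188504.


ln(9784) ≈ 9.188504.
2*ln(n) ≈ 18.377008.
sqrt(2*ln(n)) ≈ sqrt(18.377008) ≈ 4.286841.
lambda ≈ 2*4.286841 = 8.573682.
floor(lambda*100)/100 = 8.57.

8.57


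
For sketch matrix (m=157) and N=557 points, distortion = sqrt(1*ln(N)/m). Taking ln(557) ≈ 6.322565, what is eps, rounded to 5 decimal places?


ln(557) ≈ 6.322565.
1*ln(N)/m ≈ 1*6.322565/157 ≈ 0.04027111.
eps = sqrt(0.04027111) ≈ 0.2006766 ≈ 0.20068.

0.20068


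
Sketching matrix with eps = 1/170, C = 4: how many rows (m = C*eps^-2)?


1/eps = 170.
(1/eps)^2 = 28900.
m = 4*28900 = 115600.

115600


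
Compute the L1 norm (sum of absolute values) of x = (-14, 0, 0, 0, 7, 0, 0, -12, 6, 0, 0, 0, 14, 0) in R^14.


Non-zero entries: [(0, -14), (4, 7), (7, -12), (8, 6), (12, 14)]
Absolute values: [14, 7, 12, 6, 14]
||x||_1 = sum = 53.

53


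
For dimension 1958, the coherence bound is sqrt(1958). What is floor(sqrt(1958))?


44^2 = 1936 <= 1958 < 2025 = 45^2, so 44 <= sqrt(1958) < 45.
floor(sqrt(1958)) = 44.

44


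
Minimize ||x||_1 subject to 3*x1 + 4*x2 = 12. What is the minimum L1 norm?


Axis intercepts:
  x1 = 4, x2 = 0: L1 = 4
  x1 = 0, x2 = 3: L1 = 3
x* = (0, 3)
||x*||_1 = 3.

3


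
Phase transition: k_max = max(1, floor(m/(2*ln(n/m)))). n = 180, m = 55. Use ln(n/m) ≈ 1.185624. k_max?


n/m = 180/55 = 36/11.
ln(n/m) ≈ 1.185624.
2*ln(n/m) ≈ 2.371248.
m/(2*ln(n/m)) ≈ 55/2.371248 ≈ 23.1945.
floor = 23.
k_max = max(1, 23) = 23.

23


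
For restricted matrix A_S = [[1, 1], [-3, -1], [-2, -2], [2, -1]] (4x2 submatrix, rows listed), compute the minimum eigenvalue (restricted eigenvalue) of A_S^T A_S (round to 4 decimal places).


A_S^T A_S = [[18, 6], [6, 7]].
trace = 25.
det = 90.
disc = trace^2 - 4*det = 625 - 4*90 = 265.
sqrt(265) ≈ 16.278821.
lam_min = (25 - sqrt(265))/2 ≈ (25 - 16.278821)/2 = 4.3605895 ≈ 4.3606.

4.3606


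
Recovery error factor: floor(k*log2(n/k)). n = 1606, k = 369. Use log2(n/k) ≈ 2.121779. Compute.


log2(n/k) = log2(1606/369) ≈ 2.121779.
k*log2(n/k) ≈ 369*2.121779 = 782.936451.
floor(782.936451) = 782.

782


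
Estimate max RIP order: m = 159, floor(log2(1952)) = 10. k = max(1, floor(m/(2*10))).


floor(log2(1952)) = 10.
2*10 = 20.
m/(2*floor(log2(n))) = 159/20 ≈ 7.95.
floor = 7.
k = max(1, 7) = 7.

7


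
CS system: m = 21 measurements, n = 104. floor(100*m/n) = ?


100*m/n = 100*21/104 ≈ 20.1923.
floor = 20.

20


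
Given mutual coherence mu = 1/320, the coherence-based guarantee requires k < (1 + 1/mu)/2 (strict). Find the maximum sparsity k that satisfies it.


1/mu = 320.
1 + 1/mu = 321.
(1 + 1/mu)/2 = 160.5 is not an integer, so k_max = floor(160.5) = 160.

160


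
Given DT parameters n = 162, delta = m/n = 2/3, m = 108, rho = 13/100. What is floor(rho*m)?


m = 2/3*162 = 108.
rho = 13/100.
rho*m = 13/100*108 = 14.04.
k = floor(14.04) = 14.

14


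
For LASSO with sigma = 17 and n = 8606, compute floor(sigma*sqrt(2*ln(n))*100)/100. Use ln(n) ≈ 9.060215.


ln(8606) ≈ 9.060215.
2*ln(n) ≈ 18.12043.
sqrt(2*ln(n)) ≈ sqrt(18.12043) ≈ 4.25681.
lambda ≈ 17*4.25681 = 72.36577.
floor(lambda*100)/100 = 72.36.

72.36


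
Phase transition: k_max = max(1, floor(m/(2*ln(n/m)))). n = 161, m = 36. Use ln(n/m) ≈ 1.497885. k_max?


n/m = 161/36.
ln(n/m) ≈ 1.497885.
2*ln(n/m) ≈ 2.99577.
m/(2*ln(n/m)) ≈ 36/2.99577 ≈ 12.0169.
floor = 12.
k_max = max(1, 12) = 12.

12


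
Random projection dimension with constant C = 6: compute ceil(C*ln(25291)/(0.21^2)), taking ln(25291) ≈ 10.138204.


ln(25291) ≈ 10.138204.
eps^2 = 0.21^2 = 0.0441.
C*ln(N)/eps^2 ≈ 6*10.138204/0.0441 ≈ 1379.3475.
m = ceil(1379.3475) = 1380.

1380


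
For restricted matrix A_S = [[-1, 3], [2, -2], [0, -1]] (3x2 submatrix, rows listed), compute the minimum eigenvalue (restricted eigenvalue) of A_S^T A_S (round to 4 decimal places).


A_S^T A_S = [[5, -7], [-7, 14]].
trace = 19.
det = 21.
disc = trace^2 - 4*det = 361 - 4*21 = 277.
sqrt(277) ≈ 16.643317.
lam_min = (19 - sqrt(277))/2 ≈ (19 - 16.643317)/2 = 1.1783415 ≈ 1.1783.

1.1783


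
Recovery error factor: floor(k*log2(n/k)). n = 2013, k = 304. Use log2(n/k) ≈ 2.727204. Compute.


log2(n/k) = log2(2013/304) ≈ 2.727204.
k*log2(n/k) ≈ 304*2.727204 = 829.070016.
floor(829.070016) = 829.

829


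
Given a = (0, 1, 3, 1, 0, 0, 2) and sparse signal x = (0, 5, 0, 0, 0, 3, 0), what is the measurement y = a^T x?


Non-zero terms: ['1*5', '0*3']
Products: [5, 0]
y = sum = 5.

5


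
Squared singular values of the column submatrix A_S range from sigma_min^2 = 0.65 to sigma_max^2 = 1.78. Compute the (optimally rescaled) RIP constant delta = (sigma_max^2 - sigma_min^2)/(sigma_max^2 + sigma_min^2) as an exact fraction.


lambda_max - lambda_min = 1.78 - 0.65 = 1.13.
lambda_max + lambda_min = 1.78 + 0.65 = 2.43.
delta = 1.13/2.43 = 113/243.

113/243


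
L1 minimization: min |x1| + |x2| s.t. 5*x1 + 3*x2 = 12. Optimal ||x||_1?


Axis intercepts:
  x1 = 12/5, x2 = 0: L1 = 12/5
  x1 = 0, x2 = 4: L1 = 4
x* = (12/5, 0)
||x*||_1 = 12/5.

12/5


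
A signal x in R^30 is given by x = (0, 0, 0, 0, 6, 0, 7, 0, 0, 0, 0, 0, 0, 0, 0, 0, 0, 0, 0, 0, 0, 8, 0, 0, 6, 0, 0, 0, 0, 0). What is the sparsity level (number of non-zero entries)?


Non-zero positions: [4, 6, 21, 24].
Sparsity = 4.

4


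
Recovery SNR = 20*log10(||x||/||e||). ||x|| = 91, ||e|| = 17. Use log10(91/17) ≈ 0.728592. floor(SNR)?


||x||/||e|| = 91/17.
log10(91/17) ≈ 0.728592.
20*log10(||x||/||e||) ≈ 20*0.728592 = 14.57184.
floor(14.57184) = 14.

14


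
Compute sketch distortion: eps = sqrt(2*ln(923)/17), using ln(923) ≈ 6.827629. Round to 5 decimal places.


ln(923) ≈ 6.827629.
2*ln(N)/m ≈ 2*6.827629/17 ≈ 0.80325047.
eps = sqrt(0.80325047) ≈ 0.8962424 ≈ 0.89624.

0.89624


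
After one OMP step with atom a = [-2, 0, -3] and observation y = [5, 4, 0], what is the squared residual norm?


a^T a = 13.
a^T y = -10.
coeff = -10/13 = -10/13.
||r||^2 = 433/13.

433/13


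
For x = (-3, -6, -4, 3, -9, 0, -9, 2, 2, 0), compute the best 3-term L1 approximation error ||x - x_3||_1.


Sorted |x_i| descending: [9, 9, 6, 4, 3, 3, 2, 2, 0, 0]
Keep top 3: [9, 9, 6]
Tail entries: [4, 3, 3, 2, 2, 0, 0]
L1 error = sum of tail = 14.

14


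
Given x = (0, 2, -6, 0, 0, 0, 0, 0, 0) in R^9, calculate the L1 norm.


Non-zero entries: [(1, 2), (2, -6)]
Absolute values: [2, 6]
||x||_1 = sum = 8.

8


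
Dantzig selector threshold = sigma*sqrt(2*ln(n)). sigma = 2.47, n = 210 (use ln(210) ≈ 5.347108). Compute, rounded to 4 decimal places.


ln(210) ≈ 5.347108.
2*ln(n) ≈ 10.694216.
sqrt(2*ln(n)) ≈ sqrt(10.694216) ≈ 3.270201.
threshold ≈ 2.47*3.270201 = 8.07739647 ≈ 8.0774.

8.0774


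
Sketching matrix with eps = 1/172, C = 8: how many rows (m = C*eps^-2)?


1/eps = 172.
(1/eps)^2 = 29584.
m = 8*29584 = 236672.

236672


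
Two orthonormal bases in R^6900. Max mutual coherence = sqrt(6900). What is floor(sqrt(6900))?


83^2 = 6889 <= 6900 < 7056 = 84^2, so 83 <= sqrt(6900) < 84.
floor(sqrt(6900)) = 83.

83


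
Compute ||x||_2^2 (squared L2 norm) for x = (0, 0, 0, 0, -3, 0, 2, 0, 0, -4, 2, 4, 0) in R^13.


Non-zero entries: [(4, -3), (6, 2), (9, -4), (10, 2), (11, 4)]
Squares: [9, 4, 16, 4, 16]
||x||_2^2 = sum = 49.

49


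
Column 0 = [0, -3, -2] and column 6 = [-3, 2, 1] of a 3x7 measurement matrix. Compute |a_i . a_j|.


Inner product: 0*-3 + -3*2 + -2*1
Products: [0, -6, -2]
Sum = -8.
|dot| = 8.

8


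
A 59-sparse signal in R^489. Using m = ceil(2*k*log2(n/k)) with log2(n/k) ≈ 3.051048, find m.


log2(n/k) = log2(489/59) ≈ 3.051048.
2*k*log2(n/k) ≈ 2*59*3.051048 = 360.023664.
m = ceil(360.023664) = 361.

361


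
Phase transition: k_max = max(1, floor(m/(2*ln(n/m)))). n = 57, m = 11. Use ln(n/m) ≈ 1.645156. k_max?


n/m = 57/11.
ln(n/m) ≈ 1.645156.
2*ln(n/m) ≈ 3.290312.
m/(2*ln(n/m)) ≈ 11/3.290312 ≈ 3.3431.
floor = 3.
k_max = max(1, 3) = 3.

3


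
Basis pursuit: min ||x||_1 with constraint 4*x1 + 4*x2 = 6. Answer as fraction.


Axis intercepts:
  x1 = 3/2, x2 = 0: L1 = 3/2
  x1 = 0, x2 = 3/2: L1 = 3/2
x* = (3/2, 0)
||x*||_1 = 3/2.

3/2


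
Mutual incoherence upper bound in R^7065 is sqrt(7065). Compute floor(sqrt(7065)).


84^2 = 7056 <= 7065 < 7225 = 85^2, so 84 <= sqrt(7065) < 85.
floor(sqrt(7065)) = 84.

84


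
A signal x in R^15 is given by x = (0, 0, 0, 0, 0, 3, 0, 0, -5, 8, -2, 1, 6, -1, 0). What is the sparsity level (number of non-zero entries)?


Non-zero positions: [5, 8, 9, 10, 11, 12, 13].
Sparsity = 7.

7


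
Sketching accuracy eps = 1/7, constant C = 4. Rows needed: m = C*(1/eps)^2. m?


1/eps = 7.
(1/eps)^2 = 49.
m = 4*49 = 196.

196


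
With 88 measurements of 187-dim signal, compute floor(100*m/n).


100*m/n = 100*88/187 ≈ 47.0588.
floor = 47.

47


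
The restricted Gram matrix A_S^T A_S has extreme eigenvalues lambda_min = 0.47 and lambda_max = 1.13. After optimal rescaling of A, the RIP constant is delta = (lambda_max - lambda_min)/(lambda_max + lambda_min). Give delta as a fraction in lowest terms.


lambda_max - lambda_min = 1.13 - 0.47 = 0.66.
lambda_max + lambda_min = 1.13 + 0.47 = 1.60.
delta = 0.66/1.60 = 66/160 = 33/80.

33/80


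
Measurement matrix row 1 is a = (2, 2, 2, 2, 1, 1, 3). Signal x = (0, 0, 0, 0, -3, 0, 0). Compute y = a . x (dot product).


Non-zero terms: ['1*-3']
Products: [-3]
y = sum = -3.

-3


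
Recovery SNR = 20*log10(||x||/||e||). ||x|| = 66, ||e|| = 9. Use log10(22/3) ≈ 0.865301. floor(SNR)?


||x||/||e|| = 66/9 = 22/3.
log10(22/3) ≈ 0.865301.
20*log10(||x||/||e||) ≈ 20*0.865301 = 17.30602.
floor(17.30602) = 17.

17


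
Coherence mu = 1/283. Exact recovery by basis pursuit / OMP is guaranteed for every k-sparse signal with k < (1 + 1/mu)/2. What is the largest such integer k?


1/mu = 283.
1 + 1/mu = 284.
(1 + 1/mu)/2 = 142 is an integer and the inequality is strict, so k_max = 142 - 1 = 141.

141


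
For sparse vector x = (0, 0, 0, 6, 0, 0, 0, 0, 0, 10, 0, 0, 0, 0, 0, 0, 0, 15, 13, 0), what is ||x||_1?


Non-zero entries: [(3, 6), (9, 10), (17, 15), (18, 13)]
Absolute values: [6, 10, 15, 13]
||x||_1 = sum = 44.

44


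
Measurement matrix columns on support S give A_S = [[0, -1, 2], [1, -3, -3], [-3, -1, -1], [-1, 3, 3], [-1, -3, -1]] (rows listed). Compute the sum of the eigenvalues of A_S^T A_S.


Sum of eigenvalues of A_S^T A_S = trace(A_S^T A_S) = sum of squared column norms of A_S.
A_S^T A_S diagonal: [12, 29, 24].
trace = 12 + 29 + 24 = 65.

65


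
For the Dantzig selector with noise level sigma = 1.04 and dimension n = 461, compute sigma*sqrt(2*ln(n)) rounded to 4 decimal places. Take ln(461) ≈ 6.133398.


ln(461) ≈ 6.133398.
2*ln(n) ≈ 12.266796.
sqrt(2*ln(n)) ≈ sqrt(12.266796) ≈ 3.502399.
threshold ≈ 1.04*3.502399 = 3.64249496 ≈ 3.6425.

3.6425


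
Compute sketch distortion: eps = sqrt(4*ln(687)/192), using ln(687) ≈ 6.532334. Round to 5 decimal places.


ln(687) ≈ 6.532334.
4*ln(N)/m ≈ 4*6.532334/192 ≈ 0.13609029.
eps = sqrt(0.13609029) ≈ 0.3689042 ≈ 0.36890.

0.36890


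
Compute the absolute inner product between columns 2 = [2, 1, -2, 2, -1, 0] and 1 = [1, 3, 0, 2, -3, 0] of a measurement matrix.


Inner product: 2*1 + 1*3 + -2*0 + 2*2 + -1*-3 + 0*0
Products: [2, 3, 0, 4, 3, 0]
Sum = 12.
|dot| = 12.

12


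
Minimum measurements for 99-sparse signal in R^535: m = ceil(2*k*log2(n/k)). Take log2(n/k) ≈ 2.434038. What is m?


log2(n/k) = log2(535/99) ≈ 2.434038.
2*k*log2(n/k) ≈ 2*99*2.434038 = 481.939524.
m = ceil(481.939524) = 482.

482


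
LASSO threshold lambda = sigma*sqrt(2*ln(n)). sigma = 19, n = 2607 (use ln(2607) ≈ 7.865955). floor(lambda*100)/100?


ln(2607) ≈ 7.865955.
2*ln(n) ≈ 15.73191.
sqrt(2*ln(n)) ≈ sqrt(15.73191) ≈ 3.966347.
lambda ≈ 19*3.966347 = 75.360593.
floor(lambda*100)/100 = 75.36.

75.36


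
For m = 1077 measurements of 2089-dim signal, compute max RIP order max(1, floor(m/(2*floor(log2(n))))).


floor(log2(2089)) = 11.
2*11 = 22.
m/(2*floor(log2(n))) = 1077/22 ≈ 48.9545.
floor = 48.
k = max(1, 48) = 48.

48


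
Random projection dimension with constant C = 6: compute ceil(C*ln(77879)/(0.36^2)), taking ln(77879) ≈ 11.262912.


ln(77879) ≈ 11.262912.
eps^2 = 0.36^2 = 0.1296.
C*ln(N)/eps^2 ≈ 6*11.262912/0.1296 ≈ 521.4311.
m = ceil(521.4311) = 522.

522


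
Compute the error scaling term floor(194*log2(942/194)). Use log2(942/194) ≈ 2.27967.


log2(n/k) = log2(942/194) ≈ 2.27967.
k*log2(n/k) ≈ 194*2.27967 = 442.25598.
floor(442.25598) = 442.

442


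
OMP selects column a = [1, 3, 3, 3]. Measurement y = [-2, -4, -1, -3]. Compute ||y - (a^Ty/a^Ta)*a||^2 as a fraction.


a^T a = 28.
a^T y = -26.
coeff = -26/28 = -13/14.
||r||^2 = 41/7.

41/7


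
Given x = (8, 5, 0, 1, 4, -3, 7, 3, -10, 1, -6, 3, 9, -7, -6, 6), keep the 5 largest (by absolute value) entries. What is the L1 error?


Sorted |x_i| descending: [10, 9, 8, 7, 7, 6, 6, 6, 5, 4, 3, 3, 3, 1, 1, 0]
Keep top 5: [10, 9, 8, 7, 7]
Tail entries: [6, 6, 6, 5, 4, 3, 3, 3, 1, 1, 0]
L1 error = sum of tail = 38.

38


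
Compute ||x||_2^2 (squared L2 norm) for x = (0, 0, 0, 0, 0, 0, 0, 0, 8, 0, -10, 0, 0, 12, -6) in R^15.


Non-zero entries: [(8, 8), (10, -10), (13, 12), (14, -6)]
Squares: [64, 100, 144, 36]
||x||_2^2 = sum = 344.

344


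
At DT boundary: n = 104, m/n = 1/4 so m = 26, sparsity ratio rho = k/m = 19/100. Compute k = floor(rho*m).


m = 1/4*104 = 26.
rho = 19/100.
rho*m = 19/100*26 = 4.94.
k = floor(4.94) = 4.

4


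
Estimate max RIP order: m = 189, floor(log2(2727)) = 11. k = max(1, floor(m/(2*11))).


floor(log2(2727)) = 11.
2*11 = 22.
m/(2*floor(log2(n))) = 189/22 ≈ 8.5909.
floor = 8.
k = max(1, 8) = 8.

8


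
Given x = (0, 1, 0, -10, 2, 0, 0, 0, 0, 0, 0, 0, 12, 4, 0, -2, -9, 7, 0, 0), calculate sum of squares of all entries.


Non-zero entries: [(1, 1), (3, -10), (4, 2), (12, 12), (13, 4), (15, -2), (16, -9), (17, 7)]
Squares: [1, 100, 4, 144, 16, 4, 81, 49]
||x||_2^2 = sum = 399.

399


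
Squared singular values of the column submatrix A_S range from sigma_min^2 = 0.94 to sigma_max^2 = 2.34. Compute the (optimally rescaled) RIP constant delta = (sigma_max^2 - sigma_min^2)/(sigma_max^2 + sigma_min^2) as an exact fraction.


lambda_max - lambda_min = 2.34 - 0.94 = 1.40.
lambda_max + lambda_min = 2.34 + 0.94 = 3.28.
delta = 1.40/3.28 = 140/328 = 35/82.

35/82


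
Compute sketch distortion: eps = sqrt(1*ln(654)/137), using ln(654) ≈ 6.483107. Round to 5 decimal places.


ln(654) ≈ 6.483107.
1*ln(N)/m ≈ 1*6.483107/137 ≈ 0.04732195.
eps = sqrt(0.04732195) ≈ 0.2175361 ≈ 0.21754.

0.21754


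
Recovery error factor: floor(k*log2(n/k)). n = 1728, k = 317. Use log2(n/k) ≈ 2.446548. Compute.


log2(n/k) = log2(1728/317) ≈ 2.446548.
k*log2(n/k) ≈ 317*2.446548 = 775.555716.
floor(775.555716) = 775.

775


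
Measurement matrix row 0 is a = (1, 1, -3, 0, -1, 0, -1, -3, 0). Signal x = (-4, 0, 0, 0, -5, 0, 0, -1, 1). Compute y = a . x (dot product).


Non-zero terms: ['1*-4', '-1*-5', '-3*-1', '0*1']
Products: [-4, 5, 3, 0]
y = sum = 4.

4


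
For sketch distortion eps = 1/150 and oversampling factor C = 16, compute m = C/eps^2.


1/eps = 150.
(1/eps)^2 = 22500.
m = 16*22500 = 360000.

360000


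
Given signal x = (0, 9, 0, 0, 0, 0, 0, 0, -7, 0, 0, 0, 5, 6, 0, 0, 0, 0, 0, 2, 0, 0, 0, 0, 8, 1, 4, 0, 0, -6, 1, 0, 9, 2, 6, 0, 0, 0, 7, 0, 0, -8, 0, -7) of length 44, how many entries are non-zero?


Non-zero positions: [1, 8, 12, 13, 19, 24, 25, 26, 29, 30, 32, 33, 34, 38, 41, 43].
Sparsity = 16.

16


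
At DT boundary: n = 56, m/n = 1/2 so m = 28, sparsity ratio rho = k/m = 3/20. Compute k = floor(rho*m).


m = 1/2*56 = 28.
rho = 3/20.
rho*m = 3/20*28 = 4.2.
k = floor(4.2) = 4.

4


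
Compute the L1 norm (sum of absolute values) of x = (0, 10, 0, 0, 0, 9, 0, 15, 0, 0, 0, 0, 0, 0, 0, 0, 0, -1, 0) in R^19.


Non-zero entries: [(1, 10), (5, 9), (7, 15), (17, -1)]
Absolute values: [10, 9, 15, 1]
||x||_1 = sum = 35.

35


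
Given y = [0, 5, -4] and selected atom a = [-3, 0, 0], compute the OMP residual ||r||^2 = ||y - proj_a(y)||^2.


a^T a = 9.
a^T y = 0.
coeff = 0/9 = 0.
||r||^2 = 41.

41


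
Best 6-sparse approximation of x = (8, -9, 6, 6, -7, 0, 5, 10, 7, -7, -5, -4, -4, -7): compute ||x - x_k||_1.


Sorted |x_i| descending: [10, 9, 8, 7, 7, 7, 7, 6, 6, 5, 5, 4, 4, 0]
Keep top 6: [10, 9, 8, 7, 7, 7]
Tail entries: [7, 6, 6, 5, 5, 4, 4, 0]
L1 error = sum of tail = 37.

37


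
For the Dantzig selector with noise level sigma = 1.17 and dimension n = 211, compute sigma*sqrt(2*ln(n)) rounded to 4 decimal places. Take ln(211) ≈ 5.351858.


ln(211) ≈ 5.351858.
2*ln(n) ≈ 10.703716.
sqrt(2*ln(n)) ≈ sqrt(10.703716) ≈ 3.271653.
threshold ≈ 1.17*3.271653 = 3.82783401 ≈ 3.8278.

3.8278


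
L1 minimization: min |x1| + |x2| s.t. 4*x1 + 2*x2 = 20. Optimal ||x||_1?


Axis intercepts:
  x1 = 5, x2 = 0: L1 = 5
  x1 = 0, x2 = 10: L1 = 10
x* = (5, 0)
||x*||_1 = 5.

5


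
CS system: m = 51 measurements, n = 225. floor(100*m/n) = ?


100*m/n = 100*51/225 ≈ 22.6667.
floor = 22.

22


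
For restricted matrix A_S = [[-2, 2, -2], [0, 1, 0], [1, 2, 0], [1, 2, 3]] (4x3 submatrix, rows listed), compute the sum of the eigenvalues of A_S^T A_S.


Sum of eigenvalues of A_S^T A_S = trace(A_S^T A_S) = sum of squared column norms of A_S.
A_S^T A_S diagonal: [6, 13, 13].
trace = 6 + 13 + 13 = 32.

32


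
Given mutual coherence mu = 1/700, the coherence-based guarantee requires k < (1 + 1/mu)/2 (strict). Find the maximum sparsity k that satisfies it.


1/mu = 700.
1 + 1/mu = 701.
(1 + 1/mu)/2 = 350.5 is not an integer, so k_max = floor(350.5) = 350.

350
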